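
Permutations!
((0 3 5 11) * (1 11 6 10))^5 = (0 1 6 3 11 10 5) = [1, 6, 2, 11, 4, 0, 3, 7, 8, 9, 5, 10]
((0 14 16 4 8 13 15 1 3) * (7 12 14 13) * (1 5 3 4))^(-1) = (0 3 5 15 13)(1 16 14 12 7 8 4) = [3, 16, 2, 5, 1, 15, 6, 8, 4, 9, 10, 11, 7, 0, 12, 13, 14]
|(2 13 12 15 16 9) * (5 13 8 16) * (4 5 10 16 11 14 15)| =8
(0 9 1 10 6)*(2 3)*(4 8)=[9, 10, 3, 2, 8, 5, 0, 7, 4, 1, 6]=(0 9 1 10 6)(2 3)(4 8)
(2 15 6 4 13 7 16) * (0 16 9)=(0 16 2 15 6 4 13 7 9)=[16, 1, 15, 3, 13, 5, 4, 9, 8, 0, 10, 11, 12, 7, 14, 6, 2]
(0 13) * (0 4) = (0 13 4) = [13, 1, 2, 3, 0, 5, 6, 7, 8, 9, 10, 11, 12, 4]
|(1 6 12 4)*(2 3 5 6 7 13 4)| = 20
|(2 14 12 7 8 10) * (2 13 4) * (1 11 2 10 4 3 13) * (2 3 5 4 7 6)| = |(1 11 3 13 5 4 10)(2 14 12 6)(7 8)| = 28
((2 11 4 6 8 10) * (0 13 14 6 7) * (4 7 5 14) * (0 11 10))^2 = (0 4 14 8 13 5 6) = [4, 1, 2, 3, 14, 6, 0, 7, 13, 9, 10, 11, 12, 5, 8]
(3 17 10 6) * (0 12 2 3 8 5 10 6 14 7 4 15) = (0 12 2 3 17 6 8 5 10 14 7 4 15) = [12, 1, 3, 17, 15, 10, 8, 4, 5, 9, 14, 11, 2, 13, 7, 0, 16, 6]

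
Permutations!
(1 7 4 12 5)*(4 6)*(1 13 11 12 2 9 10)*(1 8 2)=(1 7 6 4)(2 9 10 8)(5 13 11 12)=[0, 7, 9, 3, 1, 13, 4, 6, 2, 10, 8, 12, 5, 11]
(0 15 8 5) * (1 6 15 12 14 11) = (0 12 14 11 1 6 15 8 5) = [12, 6, 2, 3, 4, 0, 15, 7, 5, 9, 10, 1, 14, 13, 11, 8]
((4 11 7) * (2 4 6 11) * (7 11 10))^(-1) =(11)(2 4)(6 7 10) =[0, 1, 4, 3, 2, 5, 7, 10, 8, 9, 6, 11]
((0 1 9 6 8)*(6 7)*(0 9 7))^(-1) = (0 9 8 6 7 1) = [9, 0, 2, 3, 4, 5, 7, 1, 6, 8]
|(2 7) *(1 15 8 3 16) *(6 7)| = 15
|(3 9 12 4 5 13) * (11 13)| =7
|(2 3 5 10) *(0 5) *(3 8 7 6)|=8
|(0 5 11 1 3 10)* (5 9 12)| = |(0 9 12 5 11 1 3 10)| = 8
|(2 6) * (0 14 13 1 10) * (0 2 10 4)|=|(0 14 13 1 4)(2 6 10)|=15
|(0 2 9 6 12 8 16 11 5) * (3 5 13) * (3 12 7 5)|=30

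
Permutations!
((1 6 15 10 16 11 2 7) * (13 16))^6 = [0, 11, 13, 3, 4, 5, 2, 16, 8, 9, 1, 10, 12, 6, 14, 7, 15] = (1 11 10)(2 13 6)(7 16 15)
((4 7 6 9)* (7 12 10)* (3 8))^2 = (4 10 6)(7 9 12) = [0, 1, 2, 3, 10, 5, 4, 9, 8, 12, 6, 11, 7]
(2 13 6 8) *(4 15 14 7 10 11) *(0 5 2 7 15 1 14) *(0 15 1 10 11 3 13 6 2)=[5, 14, 6, 13, 10, 0, 8, 11, 7, 9, 3, 4, 12, 2, 1, 15]=(15)(0 5)(1 14)(2 6 8 7 11 4 10 3 13)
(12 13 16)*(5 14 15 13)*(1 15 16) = (1 15 13)(5 14 16 12) = [0, 15, 2, 3, 4, 14, 6, 7, 8, 9, 10, 11, 5, 1, 16, 13, 12]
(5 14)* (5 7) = (5 14 7) = [0, 1, 2, 3, 4, 14, 6, 5, 8, 9, 10, 11, 12, 13, 7]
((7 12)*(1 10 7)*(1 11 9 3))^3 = [0, 12, 2, 7, 4, 5, 6, 9, 8, 10, 11, 1, 3] = (1 12 3 7 9 10 11)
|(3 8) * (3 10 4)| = 4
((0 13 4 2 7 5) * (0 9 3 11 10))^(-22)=(0 11 9 7 4)(2 13 10 3 5)=[11, 1, 13, 5, 0, 2, 6, 4, 8, 7, 3, 9, 12, 10]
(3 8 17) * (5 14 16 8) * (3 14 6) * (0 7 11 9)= [7, 1, 2, 5, 4, 6, 3, 11, 17, 0, 10, 9, 12, 13, 16, 15, 8, 14]= (0 7 11 9)(3 5 6)(8 17 14 16)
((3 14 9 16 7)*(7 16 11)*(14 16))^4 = [0, 1, 2, 11, 4, 5, 6, 9, 8, 16, 10, 14, 12, 13, 3, 15, 7] = (3 11 14)(7 9 16)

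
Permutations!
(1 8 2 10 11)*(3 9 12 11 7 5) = (1 8 2 10 7 5 3 9 12 11) = [0, 8, 10, 9, 4, 3, 6, 5, 2, 12, 7, 1, 11]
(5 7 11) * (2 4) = (2 4)(5 7 11) = [0, 1, 4, 3, 2, 7, 6, 11, 8, 9, 10, 5]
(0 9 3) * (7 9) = (0 7 9 3) = [7, 1, 2, 0, 4, 5, 6, 9, 8, 3]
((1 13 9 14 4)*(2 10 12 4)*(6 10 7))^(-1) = [0, 4, 14, 3, 12, 5, 7, 2, 8, 13, 6, 11, 10, 1, 9] = (1 4 12 10 6 7 2 14 9 13)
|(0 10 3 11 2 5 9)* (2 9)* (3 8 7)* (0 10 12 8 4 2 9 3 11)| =|(0 12 8 7 11 3)(2 5 9 10 4)| =30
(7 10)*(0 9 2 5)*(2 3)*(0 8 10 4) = (0 9 3 2 5 8 10 7 4) = [9, 1, 5, 2, 0, 8, 6, 4, 10, 3, 7]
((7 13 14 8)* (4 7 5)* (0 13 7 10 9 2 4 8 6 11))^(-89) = (0 13 14 6 11)(2 9 10 4)(5 8) = [13, 1, 9, 3, 2, 8, 11, 7, 5, 10, 4, 0, 12, 14, 6]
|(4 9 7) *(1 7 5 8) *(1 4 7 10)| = 4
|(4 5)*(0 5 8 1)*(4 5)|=4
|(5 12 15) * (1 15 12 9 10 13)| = 6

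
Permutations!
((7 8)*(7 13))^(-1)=(7 13 8)=[0, 1, 2, 3, 4, 5, 6, 13, 7, 9, 10, 11, 12, 8]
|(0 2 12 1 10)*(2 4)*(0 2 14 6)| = 4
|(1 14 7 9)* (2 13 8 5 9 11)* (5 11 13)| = 9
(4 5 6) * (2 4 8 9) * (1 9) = (1 9 2 4 5 6 8) = [0, 9, 4, 3, 5, 6, 8, 7, 1, 2]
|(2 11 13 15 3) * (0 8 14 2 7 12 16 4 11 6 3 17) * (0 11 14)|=|(0 8)(2 6 3 7 12 16 4 14)(11 13 15 17)|=8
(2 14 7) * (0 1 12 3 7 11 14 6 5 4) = (0 1 12 3 7 2 6 5 4)(11 14) = [1, 12, 6, 7, 0, 4, 5, 2, 8, 9, 10, 14, 3, 13, 11]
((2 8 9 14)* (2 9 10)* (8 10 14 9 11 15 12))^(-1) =(2 10)(8 12 15 11 14) =[0, 1, 10, 3, 4, 5, 6, 7, 12, 9, 2, 14, 15, 13, 8, 11]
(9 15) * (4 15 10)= [0, 1, 2, 3, 15, 5, 6, 7, 8, 10, 4, 11, 12, 13, 14, 9]= (4 15 9 10)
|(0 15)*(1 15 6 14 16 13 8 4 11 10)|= |(0 6 14 16 13 8 4 11 10 1 15)|= 11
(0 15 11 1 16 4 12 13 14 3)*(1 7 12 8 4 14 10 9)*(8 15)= (0 8 4 15 11 7 12 13 10 9 1 16 14 3)= [8, 16, 2, 0, 15, 5, 6, 12, 4, 1, 9, 7, 13, 10, 3, 11, 14]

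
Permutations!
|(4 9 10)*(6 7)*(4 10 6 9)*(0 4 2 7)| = 6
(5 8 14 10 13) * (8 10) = [0, 1, 2, 3, 4, 10, 6, 7, 14, 9, 13, 11, 12, 5, 8] = (5 10 13)(8 14)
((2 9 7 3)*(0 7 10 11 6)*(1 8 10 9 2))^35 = [1, 11, 2, 10, 4, 5, 3, 8, 6, 9, 0, 7] = (0 1 11 7 8 6 3 10)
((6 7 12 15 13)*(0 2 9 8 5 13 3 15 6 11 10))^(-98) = (15)(0 11 5 9)(2 10 13 8)(6 7 12) = [11, 1, 10, 3, 4, 9, 7, 12, 2, 0, 13, 5, 6, 8, 14, 15]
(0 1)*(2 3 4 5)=[1, 0, 3, 4, 5, 2]=(0 1)(2 3 4 5)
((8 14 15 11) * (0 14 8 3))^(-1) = (0 3 11 15 14) = [3, 1, 2, 11, 4, 5, 6, 7, 8, 9, 10, 15, 12, 13, 0, 14]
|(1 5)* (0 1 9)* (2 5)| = |(0 1 2 5 9)| = 5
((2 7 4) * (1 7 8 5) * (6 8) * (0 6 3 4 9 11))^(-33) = (0 11 9 7 1 5 8 6) = [11, 5, 2, 3, 4, 8, 0, 1, 6, 7, 10, 9]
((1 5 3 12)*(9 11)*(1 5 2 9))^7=(1 11 9 2)(3 12 5)=[0, 11, 1, 12, 4, 3, 6, 7, 8, 2, 10, 9, 5]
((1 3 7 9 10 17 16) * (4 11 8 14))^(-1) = (1 16 17 10 9 7 3)(4 14 8 11) = [0, 16, 2, 1, 14, 5, 6, 3, 11, 7, 9, 4, 12, 13, 8, 15, 17, 10]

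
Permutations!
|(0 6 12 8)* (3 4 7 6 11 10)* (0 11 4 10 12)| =|(0 4 7 6)(3 10)(8 11 12)| =12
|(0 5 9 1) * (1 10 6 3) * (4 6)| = 8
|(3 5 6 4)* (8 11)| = 4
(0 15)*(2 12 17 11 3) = (0 15)(2 12 17 11 3) = [15, 1, 12, 2, 4, 5, 6, 7, 8, 9, 10, 3, 17, 13, 14, 0, 16, 11]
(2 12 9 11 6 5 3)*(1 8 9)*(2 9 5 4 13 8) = (1 2 12)(3 9 11 6 4 13 8 5) = [0, 2, 12, 9, 13, 3, 4, 7, 5, 11, 10, 6, 1, 8]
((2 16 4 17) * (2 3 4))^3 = (17)(2 16) = [0, 1, 16, 3, 4, 5, 6, 7, 8, 9, 10, 11, 12, 13, 14, 15, 2, 17]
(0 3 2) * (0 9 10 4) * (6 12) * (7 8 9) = (0 3 2 7 8 9 10 4)(6 12) = [3, 1, 7, 2, 0, 5, 12, 8, 9, 10, 4, 11, 6]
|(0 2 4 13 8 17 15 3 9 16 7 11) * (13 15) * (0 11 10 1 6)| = |(0 2 4 15 3 9 16 7 10 1 6)(8 17 13)| = 33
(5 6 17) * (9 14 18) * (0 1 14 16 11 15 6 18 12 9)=[1, 14, 2, 3, 4, 18, 17, 7, 8, 16, 10, 15, 9, 13, 12, 6, 11, 5, 0]=(0 1 14 12 9 16 11 15 6 17 5 18)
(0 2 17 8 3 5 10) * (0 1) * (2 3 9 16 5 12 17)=(0 3 12 17 8 9 16 5 10 1)=[3, 0, 2, 12, 4, 10, 6, 7, 9, 16, 1, 11, 17, 13, 14, 15, 5, 8]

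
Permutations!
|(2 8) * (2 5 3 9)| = |(2 8 5 3 9)| = 5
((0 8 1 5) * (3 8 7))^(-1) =(0 5 1 8 3 7) =[5, 8, 2, 7, 4, 1, 6, 0, 3]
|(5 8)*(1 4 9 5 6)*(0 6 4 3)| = 4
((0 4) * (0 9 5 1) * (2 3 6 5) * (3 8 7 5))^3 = [2, 9, 5, 6, 8, 4, 3, 0, 1, 7] = (0 2 5 4 8 1 9 7)(3 6)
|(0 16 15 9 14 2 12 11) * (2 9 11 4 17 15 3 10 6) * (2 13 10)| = 18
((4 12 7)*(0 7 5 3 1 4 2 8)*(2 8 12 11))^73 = (0 7 8)(1 2 3 11 5 4 12) = [7, 2, 3, 11, 12, 4, 6, 8, 0, 9, 10, 5, 1]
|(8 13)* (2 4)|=2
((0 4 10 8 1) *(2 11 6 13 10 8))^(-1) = (0 1 8 4)(2 10 13 6 11) = [1, 8, 10, 3, 0, 5, 11, 7, 4, 9, 13, 2, 12, 6]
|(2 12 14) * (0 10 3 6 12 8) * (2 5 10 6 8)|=|(0 6 12 14 5 10 3 8)|=8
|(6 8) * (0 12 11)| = |(0 12 11)(6 8)| = 6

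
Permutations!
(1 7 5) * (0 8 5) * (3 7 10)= (0 8 5 1 10 3 7)= [8, 10, 2, 7, 4, 1, 6, 0, 5, 9, 3]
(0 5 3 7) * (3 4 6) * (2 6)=(0 5 4 2 6 3 7)=[5, 1, 6, 7, 2, 4, 3, 0]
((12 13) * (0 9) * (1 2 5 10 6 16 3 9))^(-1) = (0 9 3 16 6 10 5 2 1)(12 13) = [9, 0, 1, 16, 4, 2, 10, 7, 8, 3, 5, 11, 13, 12, 14, 15, 6]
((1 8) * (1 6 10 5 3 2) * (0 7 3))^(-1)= [5, 2, 3, 7, 4, 10, 8, 0, 1, 9, 6]= (0 5 10 6 8 1 2 3 7)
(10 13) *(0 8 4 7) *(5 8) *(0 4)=(0 5 8)(4 7)(10 13)=[5, 1, 2, 3, 7, 8, 6, 4, 0, 9, 13, 11, 12, 10]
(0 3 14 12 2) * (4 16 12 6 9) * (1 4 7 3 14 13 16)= (0 14 6 9 7 3 13 16 12 2)(1 4)= [14, 4, 0, 13, 1, 5, 9, 3, 8, 7, 10, 11, 2, 16, 6, 15, 12]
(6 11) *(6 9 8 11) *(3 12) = (3 12)(8 11 9) = [0, 1, 2, 12, 4, 5, 6, 7, 11, 8, 10, 9, 3]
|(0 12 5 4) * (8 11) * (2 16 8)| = 4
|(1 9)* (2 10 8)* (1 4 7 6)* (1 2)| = |(1 9 4 7 6 2 10 8)| = 8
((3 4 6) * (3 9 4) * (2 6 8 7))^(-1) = (2 7 8 4 9 6) = [0, 1, 7, 3, 9, 5, 2, 8, 4, 6]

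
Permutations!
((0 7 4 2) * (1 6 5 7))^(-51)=(0 4 5 1 2 7 6)=[4, 2, 7, 3, 5, 1, 0, 6]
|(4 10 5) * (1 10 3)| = 5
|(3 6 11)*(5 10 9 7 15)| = |(3 6 11)(5 10 9 7 15)| = 15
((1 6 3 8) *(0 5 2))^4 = [5, 1, 0, 3, 4, 2, 6, 7, 8] = (8)(0 5 2)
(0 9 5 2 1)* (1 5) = [9, 0, 5, 3, 4, 2, 6, 7, 8, 1] = (0 9 1)(2 5)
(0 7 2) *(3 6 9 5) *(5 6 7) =[5, 1, 0, 7, 4, 3, 9, 2, 8, 6] =(0 5 3 7 2)(6 9)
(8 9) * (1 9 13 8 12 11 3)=(1 9 12 11 3)(8 13)=[0, 9, 2, 1, 4, 5, 6, 7, 13, 12, 10, 3, 11, 8]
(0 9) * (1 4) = (0 9)(1 4) = [9, 4, 2, 3, 1, 5, 6, 7, 8, 0]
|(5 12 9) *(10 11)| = 6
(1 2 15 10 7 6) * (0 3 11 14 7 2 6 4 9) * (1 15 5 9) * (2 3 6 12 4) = (0 6 15 10 3 11 14 7 2 5 9)(1 12 4) = [6, 12, 5, 11, 1, 9, 15, 2, 8, 0, 3, 14, 4, 13, 7, 10]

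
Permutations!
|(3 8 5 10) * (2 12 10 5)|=5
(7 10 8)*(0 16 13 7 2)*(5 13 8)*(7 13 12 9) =(0 16 8 2)(5 12 9 7 10) =[16, 1, 0, 3, 4, 12, 6, 10, 2, 7, 5, 11, 9, 13, 14, 15, 8]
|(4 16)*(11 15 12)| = 6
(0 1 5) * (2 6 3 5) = [1, 2, 6, 5, 4, 0, 3] = (0 1 2 6 3 5)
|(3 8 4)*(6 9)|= 6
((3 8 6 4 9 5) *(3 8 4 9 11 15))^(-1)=(3 15 11 4)(5 9 6 8)=[0, 1, 2, 15, 3, 9, 8, 7, 5, 6, 10, 4, 12, 13, 14, 11]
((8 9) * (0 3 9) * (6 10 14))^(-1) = (0 8 9 3)(6 14 10) = [8, 1, 2, 0, 4, 5, 14, 7, 9, 3, 6, 11, 12, 13, 10]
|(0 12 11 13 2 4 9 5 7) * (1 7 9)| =8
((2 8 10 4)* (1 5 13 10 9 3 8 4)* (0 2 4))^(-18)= [0, 13, 2, 3, 4, 10, 6, 7, 8, 9, 5, 11, 12, 1]= (1 13)(5 10)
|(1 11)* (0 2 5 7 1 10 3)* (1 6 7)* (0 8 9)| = |(0 2 5 1 11 10 3 8 9)(6 7)| = 18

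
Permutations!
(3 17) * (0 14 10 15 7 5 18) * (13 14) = (0 13 14 10 15 7 5 18)(3 17) = [13, 1, 2, 17, 4, 18, 6, 5, 8, 9, 15, 11, 12, 14, 10, 7, 16, 3, 0]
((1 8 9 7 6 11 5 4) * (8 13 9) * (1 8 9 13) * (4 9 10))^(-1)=[0, 1, 2, 3, 10, 11, 7, 9, 4, 5, 8, 6, 12, 13]=(13)(4 10 8)(5 11 6 7 9)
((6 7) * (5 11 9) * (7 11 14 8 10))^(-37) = (5 10 11 14 7 9 8 6) = [0, 1, 2, 3, 4, 10, 5, 9, 6, 8, 11, 14, 12, 13, 7]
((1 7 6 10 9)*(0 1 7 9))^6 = (10) = [0, 1, 2, 3, 4, 5, 6, 7, 8, 9, 10]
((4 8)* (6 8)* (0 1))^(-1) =[1, 0, 2, 3, 8, 5, 4, 7, 6] =(0 1)(4 8 6)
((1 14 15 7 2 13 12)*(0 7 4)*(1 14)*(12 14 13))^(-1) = (0 4 15 14 13 12 2 7) = [4, 1, 7, 3, 15, 5, 6, 0, 8, 9, 10, 11, 2, 12, 13, 14]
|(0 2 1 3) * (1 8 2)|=6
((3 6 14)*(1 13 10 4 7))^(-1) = (1 7 4 10 13)(3 14 6) = [0, 7, 2, 14, 10, 5, 3, 4, 8, 9, 13, 11, 12, 1, 6]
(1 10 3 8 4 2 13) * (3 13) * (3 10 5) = (1 5 3 8 4 2 10 13) = [0, 5, 10, 8, 2, 3, 6, 7, 4, 9, 13, 11, 12, 1]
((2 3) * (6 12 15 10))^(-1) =(2 3)(6 10 15 12) =[0, 1, 3, 2, 4, 5, 10, 7, 8, 9, 15, 11, 6, 13, 14, 12]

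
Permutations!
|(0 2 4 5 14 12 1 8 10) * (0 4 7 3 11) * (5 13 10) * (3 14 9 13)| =14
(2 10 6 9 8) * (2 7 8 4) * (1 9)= (1 9 4 2 10 6)(7 8)= [0, 9, 10, 3, 2, 5, 1, 8, 7, 4, 6]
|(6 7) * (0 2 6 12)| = 5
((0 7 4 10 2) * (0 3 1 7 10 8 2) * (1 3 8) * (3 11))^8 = (11)(1 4 7) = [0, 4, 2, 3, 7, 5, 6, 1, 8, 9, 10, 11]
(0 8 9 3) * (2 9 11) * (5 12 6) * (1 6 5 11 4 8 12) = (0 12 5 1 6 11 2 9 3)(4 8) = [12, 6, 9, 0, 8, 1, 11, 7, 4, 3, 10, 2, 5]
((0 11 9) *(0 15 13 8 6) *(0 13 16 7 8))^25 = (0 6 7 15 11 13 8 16 9) = [6, 1, 2, 3, 4, 5, 7, 15, 16, 0, 10, 13, 12, 8, 14, 11, 9]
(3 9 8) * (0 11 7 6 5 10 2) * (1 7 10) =(0 11 10 2)(1 7 6 5)(3 9 8) =[11, 7, 0, 9, 4, 1, 5, 6, 3, 8, 2, 10]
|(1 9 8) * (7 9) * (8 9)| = 3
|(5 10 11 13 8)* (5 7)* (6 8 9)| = 8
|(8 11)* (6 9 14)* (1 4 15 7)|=12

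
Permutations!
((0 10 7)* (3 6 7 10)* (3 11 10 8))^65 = [10, 1, 2, 7, 4, 5, 0, 11, 6, 9, 3, 8] = (0 10 3 7 11 8 6)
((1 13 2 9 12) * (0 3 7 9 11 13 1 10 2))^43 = [11, 1, 12, 13, 4, 5, 6, 0, 8, 3, 9, 10, 7, 2] = (0 11 10 9 3 13 2 12 7)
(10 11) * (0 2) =(0 2)(10 11) =[2, 1, 0, 3, 4, 5, 6, 7, 8, 9, 11, 10]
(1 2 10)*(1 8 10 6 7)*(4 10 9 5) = (1 2 6 7)(4 10 8 9 5) = [0, 2, 6, 3, 10, 4, 7, 1, 9, 5, 8]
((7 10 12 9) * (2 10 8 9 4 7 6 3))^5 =(2 8 10 9 12 6 4 3 7) =[0, 1, 8, 7, 3, 5, 4, 2, 10, 12, 9, 11, 6]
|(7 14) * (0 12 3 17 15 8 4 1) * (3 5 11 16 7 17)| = |(0 12 5 11 16 7 14 17 15 8 4 1)| = 12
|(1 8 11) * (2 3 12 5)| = |(1 8 11)(2 3 12 5)| = 12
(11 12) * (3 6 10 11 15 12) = [0, 1, 2, 6, 4, 5, 10, 7, 8, 9, 11, 3, 15, 13, 14, 12] = (3 6 10 11)(12 15)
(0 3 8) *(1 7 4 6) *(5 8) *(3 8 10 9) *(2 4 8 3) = [3, 7, 4, 5, 6, 10, 1, 8, 0, 2, 9] = (0 3 5 10 9 2 4 6 1 7 8)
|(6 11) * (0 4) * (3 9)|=2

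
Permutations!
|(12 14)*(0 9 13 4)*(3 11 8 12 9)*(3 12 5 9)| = 10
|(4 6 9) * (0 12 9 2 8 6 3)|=15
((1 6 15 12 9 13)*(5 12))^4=(1 12 6 9 15 13 5)=[0, 12, 2, 3, 4, 1, 9, 7, 8, 15, 10, 11, 6, 5, 14, 13]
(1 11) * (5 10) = (1 11)(5 10) = [0, 11, 2, 3, 4, 10, 6, 7, 8, 9, 5, 1]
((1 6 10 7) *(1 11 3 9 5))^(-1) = [0, 5, 2, 11, 4, 9, 1, 10, 8, 3, 6, 7] = (1 5 9 3 11 7 10 6)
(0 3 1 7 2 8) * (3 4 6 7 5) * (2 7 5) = (0 4 6 5 3 1 2 8) = [4, 2, 8, 1, 6, 3, 5, 7, 0]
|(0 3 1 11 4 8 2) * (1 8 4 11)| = 4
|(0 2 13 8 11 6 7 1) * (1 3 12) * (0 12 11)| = |(0 2 13 8)(1 12)(3 11 6 7)| = 4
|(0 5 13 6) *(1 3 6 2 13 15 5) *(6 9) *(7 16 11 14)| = |(0 1 3 9 6)(2 13)(5 15)(7 16 11 14)| = 20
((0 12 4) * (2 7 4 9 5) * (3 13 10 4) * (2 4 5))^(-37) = [2, 1, 13, 5, 9, 12, 6, 10, 8, 3, 0, 11, 7, 4] = (0 2 13 4 9 3 5 12 7 10)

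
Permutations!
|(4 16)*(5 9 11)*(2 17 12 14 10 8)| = |(2 17 12 14 10 8)(4 16)(5 9 11)| = 6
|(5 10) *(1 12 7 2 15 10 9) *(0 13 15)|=10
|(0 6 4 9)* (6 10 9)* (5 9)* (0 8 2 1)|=|(0 10 5 9 8 2 1)(4 6)|=14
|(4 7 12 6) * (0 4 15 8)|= 7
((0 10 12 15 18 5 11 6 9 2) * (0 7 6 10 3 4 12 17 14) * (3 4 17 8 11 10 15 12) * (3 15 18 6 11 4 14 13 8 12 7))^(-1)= (0 14)(2 9 6 15 4 8 13 17 3)(5 18 11 7 12 10)= [14, 1, 9, 2, 8, 18, 15, 12, 13, 6, 5, 7, 10, 17, 0, 4, 16, 3, 11]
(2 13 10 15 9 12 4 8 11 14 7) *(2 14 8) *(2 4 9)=(2 13 10 15)(7 14)(8 11)(9 12)=[0, 1, 13, 3, 4, 5, 6, 14, 11, 12, 15, 8, 9, 10, 7, 2]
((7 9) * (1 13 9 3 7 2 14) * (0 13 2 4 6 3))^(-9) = (14)(0 3 4 13 7 6 9) = [3, 1, 2, 4, 13, 5, 9, 6, 8, 0, 10, 11, 12, 7, 14]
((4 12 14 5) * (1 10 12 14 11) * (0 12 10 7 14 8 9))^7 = (0 4 7 12 8 14 11 9 5 1) = [4, 0, 2, 3, 7, 1, 6, 12, 14, 5, 10, 9, 8, 13, 11]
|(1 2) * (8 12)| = |(1 2)(8 12)| = 2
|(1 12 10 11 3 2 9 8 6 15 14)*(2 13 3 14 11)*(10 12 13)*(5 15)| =12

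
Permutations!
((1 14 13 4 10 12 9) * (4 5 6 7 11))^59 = [0, 6, 2, 3, 1, 4, 10, 12, 8, 5, 14, 9, 13, 11, 7] = (1 6 10 14 7 12 13 11 9 5 4)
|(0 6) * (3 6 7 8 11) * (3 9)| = |(0 7 8 11 9 3 6)| = 7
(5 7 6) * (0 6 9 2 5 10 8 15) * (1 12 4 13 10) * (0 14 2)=(0 6 1 12 4 13 10 8 15 14 2 5 7 9)=[6, 12, 5, 3, 13, 7, 1, 9, 15, 0, 8, 11, 4, 10, 2, 14]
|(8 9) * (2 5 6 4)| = |(2 5 6 4)(8 9)| = 4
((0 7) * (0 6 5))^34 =[6, 1, 2, 3, 4, 7, 0, 5] =(0 6)(5 7)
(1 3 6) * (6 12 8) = (1 3 12 8 6) = [0, 3, 2, 12, 4, 5, 1, 7, 6, 9, 10, 11, 8]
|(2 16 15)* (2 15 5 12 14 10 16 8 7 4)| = |(2 8 7 4)(5 12 14 10 16)| = 20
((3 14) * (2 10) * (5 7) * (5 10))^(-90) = (14)(2 7)(5 10) = [0, 1, 7, 3, 4, 10, 6, 2, 8, 9, 5, 11, 12, 13, 14]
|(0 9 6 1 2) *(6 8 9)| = |(0 6 1 2)(8 9)| = 4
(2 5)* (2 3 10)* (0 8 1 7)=(0 8 1 7)(2 5 3 10)=[8, 7, 5, 10, 4, 3, 6, 0, 1, 9, 2]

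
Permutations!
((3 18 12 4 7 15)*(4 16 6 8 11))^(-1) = (3 15 7 4 11 8 6 16 12 18) = [0, 1, 2, 15, 11, 5, 16, 4, 6, 9, 10, 8, 18, 13, 14, 7, 12, 17, 3]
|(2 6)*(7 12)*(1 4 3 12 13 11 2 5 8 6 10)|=|(1 4 3 12 7 13 11 2 10)(5 8 6)|=9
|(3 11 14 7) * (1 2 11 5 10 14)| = 15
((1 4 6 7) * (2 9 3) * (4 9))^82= (1 6 2 9 7 4 3)= [0, 6, 9, 1, 3, 5, 2, 4, 8, 7]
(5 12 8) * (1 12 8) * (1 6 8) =(1 12 6 8 5) =[0, 12, 2, 3, 4, 1, 8, 7, 5, 9, 10, 11, 6]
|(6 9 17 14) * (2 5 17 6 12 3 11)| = |(2 5 17 14 12 3 11)(6 9)| = 14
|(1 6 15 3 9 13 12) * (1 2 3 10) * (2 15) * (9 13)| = 8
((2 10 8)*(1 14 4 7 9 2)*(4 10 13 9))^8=[0, 1, 9, 3, 4, 5, 6, 7, 8, 13, 10, 11, 12, 2, 14]=(14)(2 9 13)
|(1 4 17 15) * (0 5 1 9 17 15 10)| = 8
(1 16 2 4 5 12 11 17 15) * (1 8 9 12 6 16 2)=[0, 2, 4, 3, 5, 6, 16, 7, 9, 12, 10, 17, 11, 13, 14, 8, 1, 15]=(1 2 4 5 6 16)(8 9 12 11 17 15)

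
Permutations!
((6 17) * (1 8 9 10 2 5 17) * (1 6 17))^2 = (17)(1 9 2)(5 8 10) = [0, 9, 1, 3, 4, 8, 6, 7, 10, 2, 5, 11, 12, 13, 14, 15, 16, 17]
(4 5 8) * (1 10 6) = (1 10 6)(4 5 8) = [0, 10, 2, 3, 5, 8, 1, 7, 4, 9, 6]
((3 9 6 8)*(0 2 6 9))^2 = (9)(0 6 3 2 8) = [6, 1, 8, 2, 4, 5, 3, 7, 0, 9]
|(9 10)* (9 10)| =|(10)| =1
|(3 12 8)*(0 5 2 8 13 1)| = |(0 5 2 8 3 12 13 1)| = 8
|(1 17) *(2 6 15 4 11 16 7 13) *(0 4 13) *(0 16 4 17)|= 12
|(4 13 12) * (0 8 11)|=3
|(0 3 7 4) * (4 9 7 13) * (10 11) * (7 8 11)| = 20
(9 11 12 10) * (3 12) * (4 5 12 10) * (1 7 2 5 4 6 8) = (1 7 2 5 12 6 8)(3 10 9 11) = [0, 7, 5, 10, 4, 12, 8, 2, 1, 11, 9, 3, 6]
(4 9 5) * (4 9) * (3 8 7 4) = (3 8 7 4)(5 9) = [0, 1, 2, 8, 3, 9, 6, 4, 7, 5]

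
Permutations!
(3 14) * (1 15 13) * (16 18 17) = (1 15 13)(3 14)(16 18 17) = [0, 15, 2, 14, 4, 5, 6, 7, 8, 9, 10, 11, 12, 1, 3, 13, 18, 16, 17]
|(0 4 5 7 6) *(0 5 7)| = |(0 4 7 6 5)| = 5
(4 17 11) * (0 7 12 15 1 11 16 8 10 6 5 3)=(0 7 12 15 1 11 4 17 16 8 10 6 5 3)=[7, 11, 2, 0, 17, 3, 5, 12, 10, 9, 6, 4, 15, 13, 14, 1, 8, 16]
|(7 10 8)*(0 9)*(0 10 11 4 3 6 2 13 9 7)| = 11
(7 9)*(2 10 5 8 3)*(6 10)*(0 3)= (0 3 2 6 10 5 8)(7 9)= [3, 1, 6, 2, 4, 8, 10, 9, 0, 7, 5]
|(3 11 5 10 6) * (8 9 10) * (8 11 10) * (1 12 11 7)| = |(1 12 11 5 7)(3 10 6)(8 9)| = 30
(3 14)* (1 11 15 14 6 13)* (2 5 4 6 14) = (1 11 15 2 5 4 6 13)(3 14) = [0, 11, 5, 14, 6, 4, 13, 7, 8, 9, 10, 15, 12, 1, 3, 2]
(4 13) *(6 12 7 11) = (4 13)(6 12 7 11) = [0, 1, 2, 3, 13, 5, 12, 11, 8, 9, 10, 6, 7, 4]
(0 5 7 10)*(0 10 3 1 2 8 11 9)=[5, 2, 8, 1, 4, 7, 6, 3, 11, 0, 10, 9]=(0 5 7 3 1 2 8 11 9)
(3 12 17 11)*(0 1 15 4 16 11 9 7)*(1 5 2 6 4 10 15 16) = (0 5 2 6 4 1 16 11 3 12 17 9 7)(10 15) = [5, 16, 6, 12, 1, 2, 4, 0, 8, 7, 15, 3, 17, 13, 14, 10, 11, 9]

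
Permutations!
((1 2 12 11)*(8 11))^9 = (1 11 8 12 2) = [0, 11, 1, 3, 4, 5, 6, 7, 12, 9, 10, 8, 2]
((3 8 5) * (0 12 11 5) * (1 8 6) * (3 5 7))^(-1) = (0 8 1 6 3 7 11 12) = [8, 6, 2, 7, 4, 5, 3, 11, 1, 9, 10, 12, 0]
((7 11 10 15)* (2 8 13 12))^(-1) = (2 12 13 8)(7 15 10 11) = [0, 1, 12, 3, 4, 5, 6, 15, 2, 9, 11, 7, 13, 8, 14, 10]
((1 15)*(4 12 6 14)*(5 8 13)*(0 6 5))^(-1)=(0 13 8 5 12 4 14 6)(1 15)=[13, 15, 2, 3, 14, 12, 0, 7, 5, 9, 10, 11, 4, 8, 6, 1]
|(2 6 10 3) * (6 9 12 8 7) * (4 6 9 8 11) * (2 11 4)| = |(2 8 7 9 12 4 6 10 3 11)| = 10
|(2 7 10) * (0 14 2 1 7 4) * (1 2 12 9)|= 9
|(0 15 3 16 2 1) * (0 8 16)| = |(0 15 3)(1 8 16 2)| = 12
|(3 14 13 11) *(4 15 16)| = |(3 14 13 11)(4 15 16)| = 12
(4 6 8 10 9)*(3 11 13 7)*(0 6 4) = (0 6 8 10 9)(3 11 13 7) = [6, 1, 2, 11, 4, 5, 8, 3, 10, 0, 9, 13, 12, 7]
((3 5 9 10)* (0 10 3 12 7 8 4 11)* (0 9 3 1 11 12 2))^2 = (0 2 10)(1 9 11)(4 7)(8 12) = [2, 9, 10, 3, 7, 5, 6, 4, 12, 11, 0, 1, 8]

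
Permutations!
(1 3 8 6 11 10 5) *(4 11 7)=(1 3 8 6 7 4 11 10 5)=[0, 3, 2, 8, 11, 1, 7, 4, 6, 9, 5, 10]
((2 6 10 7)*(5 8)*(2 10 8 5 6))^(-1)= (6 8)(7 10)= [0, 1, 2, 3, 4, 5, 8, 10, 6, 9, 7]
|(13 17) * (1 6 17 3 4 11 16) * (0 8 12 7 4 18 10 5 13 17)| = |(0 8 12 7 4 11 16 1 6)(3 18 10 5 13)| = 45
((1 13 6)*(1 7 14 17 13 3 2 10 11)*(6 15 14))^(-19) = [0, 3, 10, 2, 4, 5, 7, 6, 8, 9, 11, 1, 12, 15, 17, 14, 16, 13] = (1 3 2 10 11)(6 7)(13 15 14 17)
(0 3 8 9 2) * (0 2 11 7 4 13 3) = [0, 1, 2, 8, 13, 5, 6, 4, 9, 11, 10, 7, 12, 3] = (3 8 9 11 7 4 13)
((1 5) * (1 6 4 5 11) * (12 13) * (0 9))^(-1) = [9, 11, 2, 3, 6, 4, 5, 7, 8, 0, 10, 1, 13, 12] = (0 9)(1 11)(4 6 5)(12 13)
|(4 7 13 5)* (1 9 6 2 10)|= 20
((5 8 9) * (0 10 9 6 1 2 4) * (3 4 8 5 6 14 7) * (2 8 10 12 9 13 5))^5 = (0 8)(1 4)(2 10 13 5)(3 6)(7 9)(12 14) = [8, 4, 10, 6, 1, 2, 3, 9, 0, 7, 13, 11, 14, 5, 12]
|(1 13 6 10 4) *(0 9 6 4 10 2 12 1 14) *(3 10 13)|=11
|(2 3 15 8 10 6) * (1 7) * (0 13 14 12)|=|(0 13 14 12)(1 7)(2 3 15 8 10 6)|=12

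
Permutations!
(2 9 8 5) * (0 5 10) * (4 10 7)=(0 5 2 9 8 7 4 10)=[5, 1, 9, 3, 10, 2, 6, 4, 7, 8, 0]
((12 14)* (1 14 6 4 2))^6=(14)=[0, 1, 2, 3, 4, 5, 6, 7, 8, 9, 10, 11, 12, 13, 14]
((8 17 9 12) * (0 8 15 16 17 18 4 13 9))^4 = (0 13 16 18 12)(4 15 8 9 17) = [13, 1, 2, 3, 15, 5, 6, 7, 9, 17, 10, 11, 0, 16, 14, 8, 18, 4, 12]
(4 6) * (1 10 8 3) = (1 10 8 3)(4 6) = [0, 10, 2, 1, 6, 5, 4, 7, 3, 9, 8]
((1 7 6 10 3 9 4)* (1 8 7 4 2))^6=(1 3 7)(2 10 8)(4 9 6)=[0, 3, 10, 7, 9, 5, 4, 1, 2, 6, 8]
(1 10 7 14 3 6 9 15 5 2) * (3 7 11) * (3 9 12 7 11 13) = [0, 10, 1, 6, 4, 2, 12, 14, 8, 15, 13, 9, 7, 3, 11, 5] = (1 10 13 3 6 12 7 14 11 9 15 5 2)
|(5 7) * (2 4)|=2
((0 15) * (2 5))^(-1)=(0 15)(2 5)=[15, 1, 5, 3, 4, 2, 6, 7, 8, 9, 10, 11, 12, 13, 14, 0]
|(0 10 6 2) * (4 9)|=|(0 10 6 2)(4 9)|=4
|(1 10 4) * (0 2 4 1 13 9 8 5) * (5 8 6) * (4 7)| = 8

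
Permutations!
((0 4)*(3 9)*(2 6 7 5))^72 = [0, 1, 2, 3, 4, 5, 6, 7, 8, 9] = (9)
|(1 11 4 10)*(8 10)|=|(1 11 4 8 10)|=5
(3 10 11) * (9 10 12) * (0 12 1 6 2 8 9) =(0 12)(1 6 2 8 9 10 11 3) =[12, 6, 8, 1, 4, 5, 2, 7, 9, 10, 11, 3, 0]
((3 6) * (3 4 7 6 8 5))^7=(3 8 5)(4 7 6)=[0, 1, 2, 8, 7, 3, 4, 6, 5]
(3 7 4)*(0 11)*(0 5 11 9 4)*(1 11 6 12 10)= (0 9 4 3 7)(1 11 5 6 12 10)= [9, 11, 2, 7, 3, 6, 12, 0, 8, 4, 1, 5, 10]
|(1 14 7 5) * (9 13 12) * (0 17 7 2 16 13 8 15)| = 13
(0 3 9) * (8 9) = (0 3 8 9) = [3, 1, 2, 8, 4, 5, 6, 7, 9, 0]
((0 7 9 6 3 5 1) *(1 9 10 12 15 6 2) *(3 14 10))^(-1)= (0 1 2 9 5 3 7)(6 15 12 10 14)= [1, 2, 9, 7, 4, 3, 15, 0, 8, 5, 14, 11, 10, 13, 6, 12]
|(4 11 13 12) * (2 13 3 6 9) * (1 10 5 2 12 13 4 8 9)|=|(13)(1 10 5 2 4 11 3 6)(8 9 12)|=24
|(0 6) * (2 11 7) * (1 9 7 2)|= 6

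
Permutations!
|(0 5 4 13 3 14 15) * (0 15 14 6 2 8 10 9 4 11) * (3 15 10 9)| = 9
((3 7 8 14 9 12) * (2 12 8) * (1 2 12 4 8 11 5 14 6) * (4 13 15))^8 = (1 2 13 15 4 8 6)(3 12 7) = [0, 2, 13, 12, 8, 5, 1, 3, 6, 9, 10, 11, 7, 15, 14, 4]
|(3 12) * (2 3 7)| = 4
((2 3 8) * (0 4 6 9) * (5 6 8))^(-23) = [4, 1, 3, 5, 8, 6, 9, 7, 2, 0] = (0 4 8 2 3 5 6 9)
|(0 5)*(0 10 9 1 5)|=4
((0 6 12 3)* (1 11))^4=(12)=[0, 1, 2, 3, 4, 5, 6, 7, 8, 9, 10, 11, 12]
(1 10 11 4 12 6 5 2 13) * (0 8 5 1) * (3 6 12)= (0 8 5 2 13)(1 10 11 4 3 6)= [8, 10, 13, 6, 3, 2, 1, 7, 5, 9, 11, 4, 12, 0]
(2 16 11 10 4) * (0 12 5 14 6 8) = (0 12 5 14 6 8)(2 16 11 10 4) = [12, 1, 16, 3, 2, 14, 8, 7, 0, 9, 4, 10, 5, 13, 6, 15, 11]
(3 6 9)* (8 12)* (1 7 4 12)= (1 7 4 12 8)(3 6 9)= [0, 7, 2, 6, 12, 5, 9, 4, 1, 3, 10, 11, 8]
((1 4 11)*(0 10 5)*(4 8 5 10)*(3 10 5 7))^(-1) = [5, 11, 2, 7, 0, 10, 6, 8, 1, 9, 3, 4] = (0 5 10 3 7 8 1 11 4)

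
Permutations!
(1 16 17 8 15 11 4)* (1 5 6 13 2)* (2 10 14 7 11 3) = (1 16 17 8 15 3 2)(4 5 6 13 10 14 7 11) = [0, 16, 1, 2, 5, 6, 13, 11, 15, 9, 14, 4, 12, 10, 7, 3, 17, 8]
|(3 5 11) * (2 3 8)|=5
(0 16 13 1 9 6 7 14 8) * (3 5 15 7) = (0 16 13 1 9 6 3 5 15 7 14 8) = [16, 9, 2, 5, 4, 15, 3, 14, 0, 6, 10, 11, 12, 1, 8, 7, 13]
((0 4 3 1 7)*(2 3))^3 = (0 3)(1 4)(2 7) = [3, 4, 7, 0, 1, 5, 6, 2]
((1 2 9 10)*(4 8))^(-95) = (1 2 9 10)(4 8) = [0, 2, 9, 3, 8, 5, 6, 7, 4, 10, 1]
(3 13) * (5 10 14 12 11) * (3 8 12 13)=(5 10 14 13 8 12 11)=[0, 1, 2, 3, 4, 10, 6, 7, 12, 9, 14, 5, 11, 8, 13]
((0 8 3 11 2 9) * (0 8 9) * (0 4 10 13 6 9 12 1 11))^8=[6, 8, 0, 13, 12, 5, 2, 7, 10, 4, 1, 3, 9, 11]=(0 6 2)(1 8 10)(3 13 11)(4 12 9)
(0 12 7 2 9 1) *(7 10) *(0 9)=(0 12 10 7 2)(1 9)=[12, 9, 0, 3, 4, 5, 6, 2, 8, 1, 7, 11, 10]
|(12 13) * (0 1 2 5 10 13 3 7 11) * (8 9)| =|(0 1 2 5 10 13 12 3 7 11)(8 9)| =10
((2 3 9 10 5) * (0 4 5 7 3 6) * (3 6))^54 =[0, 1, 2, 3, 4, 5, 6, 7, 8, 9, 10] =(10)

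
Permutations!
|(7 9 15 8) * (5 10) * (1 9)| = |(1 9 15 8 7)(5 10)| = 10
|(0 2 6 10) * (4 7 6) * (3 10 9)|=|(0 2 4 7 6 9 3 10)|=8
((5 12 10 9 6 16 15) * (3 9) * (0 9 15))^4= (16)(3 10 12 5 15)= [0, 1, 2, 10, 4, 15, 6, 7, 8, 9, 12, 11, 5, 13, 14, 3, 16]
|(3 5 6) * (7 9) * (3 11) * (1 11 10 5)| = |(1 11 3)(5 6 10)(7 9)| = 6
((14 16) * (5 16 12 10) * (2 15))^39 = (2 15)(5 10 12 14 16) = [0, 1, 15, 3, 4, 10, 6, 7, 8, 9, 12, 11, 14, 13, 16, 2, 5]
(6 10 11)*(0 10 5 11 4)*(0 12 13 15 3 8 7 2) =(0 10 4 12 13 15 3 8 7 2)(5 11 6) =[10, 1, 0, 8, 12, 11, 5, 2, 7, 9, 4, 6, 13, 15, 14, 3]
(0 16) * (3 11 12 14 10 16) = (0 3 11 12 14 10 16) = [3, 1, 2, 11, 4, 5, 6, 7, 8, 9, 16, 12, 14, 13, 10, 15, 0]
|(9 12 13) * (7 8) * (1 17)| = |(1 17)(7 8)(9 12 13)| = 6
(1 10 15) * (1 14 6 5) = (1 10 15 14 6 5) = [0, 10, 2, 3, 4, 1, 5, 7, 8, 9, 15, 11, 12, 13, 6, 14]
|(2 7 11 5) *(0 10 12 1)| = 4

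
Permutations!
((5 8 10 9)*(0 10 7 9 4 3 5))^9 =(0 10 4 3 5 8 7 9) =[10, 1, 2, 5, 3, 8, 6, 9, 7, 0, 4]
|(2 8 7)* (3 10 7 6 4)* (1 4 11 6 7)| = 12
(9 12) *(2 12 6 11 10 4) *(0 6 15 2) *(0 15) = (0 6 11 10 4 15 2 12 9) = [6, 1, 12, 3, 15, 5, 11, 7, 8, 0, 4, 10, 9, 13, 14, 2]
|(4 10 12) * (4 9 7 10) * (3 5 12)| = |(3 5 12 9 7 10)| = 6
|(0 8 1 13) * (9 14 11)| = 12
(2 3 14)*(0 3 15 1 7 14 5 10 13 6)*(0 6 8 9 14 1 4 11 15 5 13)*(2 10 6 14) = [3, 7, 5, 13, 11, 6, 14, 1, 9, 2, 0, 15, 12, 8, 10, 4] = (0 3 13 8 9 2 5 6 14 10)(1 7)(4 11 15)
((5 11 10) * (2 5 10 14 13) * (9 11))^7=(2 5 9 11 14 13)=[0, 1, 5, 3, 4, 9, 6, 7, 8, 11, 10, 14, 12, 2, 13]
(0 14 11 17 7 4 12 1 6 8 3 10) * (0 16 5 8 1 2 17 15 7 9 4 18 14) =(1 6)(2 17 9 4 12)(3 10 16 5 8)(7 18 14 11 15) =[0, 6, 17, 10, 12, 8, 1, 18, 3, 4, 16, 15, 2, 13, 11, 7, 5, 9, 14]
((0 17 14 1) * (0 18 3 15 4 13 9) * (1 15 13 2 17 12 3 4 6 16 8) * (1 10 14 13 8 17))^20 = (18)(0 16 10)(3 13 15)(6 8 9)(12 17 14) = [16, 1, 2, 13, 4, 5, 8, 7, 9, 6, 0, 11, 17, 15, 12, 3, 10, 14, 18]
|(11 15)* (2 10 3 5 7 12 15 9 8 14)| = 11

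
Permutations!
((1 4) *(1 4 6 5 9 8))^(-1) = (1 8 9 5 6) = [0, 8, 2, 3, 4, 6, 1, 7, 9, 5]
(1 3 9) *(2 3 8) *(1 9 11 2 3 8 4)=(1 4)(2 8 3 11)=[0, 4, 8, 11, 1, 5, 6, 7, 3, 9, 10, 2]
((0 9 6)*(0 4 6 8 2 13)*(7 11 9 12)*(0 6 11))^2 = (0 7 12)(2 6 11 8 13 4 9) = [7, 1, 6, 3, 9, 5, 11, 12, 13, 2, 10, 8, 0, 4]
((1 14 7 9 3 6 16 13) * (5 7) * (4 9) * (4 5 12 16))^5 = [0, 1, 2, 6, 9, 7, 4, 5, 8, 3, 10, 11, 12, 13, 14, 15, 16] = (16)(3 6 4 9)(5 7)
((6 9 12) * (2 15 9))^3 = (2 12 15 6 9) = [0, 1, 12, 3, 4, 5, 9, 7, 8, 2, 10, 11, 15, 13, 14, 6]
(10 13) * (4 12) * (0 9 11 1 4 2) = (0 9 11 1 4 12 2)(10 13) = [9, 4, 0, 3, 12, 5, 6, 7, 8, 11, 13, 1, 2, 10]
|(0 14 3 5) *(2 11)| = 4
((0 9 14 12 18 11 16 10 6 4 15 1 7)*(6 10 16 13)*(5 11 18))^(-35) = (18)(0 9 14 12 5 11 13 6 4 15 1 7) = [9, 7, 2, 3, 15, 11, 4, 0, 8, 14, 10, 13, 5, 6, 12, 1, 16, 17, 18]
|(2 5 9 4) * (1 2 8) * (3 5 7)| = |(1 2 7 3 5 9 4 8)| = 8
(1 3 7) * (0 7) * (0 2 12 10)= (0 7 1 3 2 12 10)= [7, 3, 12, 2, 4, 5, 6, 1, 8, 9, 0, 11, 10]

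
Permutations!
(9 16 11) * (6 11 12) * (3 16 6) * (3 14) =(3 16 12 14)(6 11 9) =[0, 1, 2, 16, 4, 5, 11, 7, 8, 6, 10, 9, 14, 13, 3, 15, 12]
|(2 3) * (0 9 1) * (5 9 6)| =|(0 6 5 9 1)(2 3)| =10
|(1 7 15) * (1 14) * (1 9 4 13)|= 7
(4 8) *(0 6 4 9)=(0 6 4 8 9)=[6, 1, 2, 3, 8, 5, 4, 7, 9, 0]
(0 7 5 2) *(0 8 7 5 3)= (0 5 2 8 7 3)= [5, 1, 8, 0, 4, 2, 6, 3, 7]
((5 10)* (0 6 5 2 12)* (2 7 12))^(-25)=(0 12 7 10 5 6)=[12, 1, 2, 3, 4, 6, 0, 10, 8, 9, 5, 11, 7]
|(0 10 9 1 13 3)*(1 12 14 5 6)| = |(0 10 9 12 14 5 6 1 13 3)| = 10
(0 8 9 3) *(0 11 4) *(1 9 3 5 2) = (0 8 3 11 4)(1 9 5 2) = [8, 9, 1, 11, 0, 2, 6, 7, 3, 5, 10, 4]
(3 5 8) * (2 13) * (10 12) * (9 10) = (2 13)(3 5 8)(9 10 12) = [0, 1, 13, 5, 4, 8, 6, 7, 3, 10, 12, 11, 9, 2]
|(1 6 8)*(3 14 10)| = 3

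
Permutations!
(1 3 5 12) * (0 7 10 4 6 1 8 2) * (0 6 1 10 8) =[7, 3, 6, 5, 1, 12, 10, 8, 2, 9, 4, 11, 0] =(0 7 8 2 6 10 4 1 3 5 12)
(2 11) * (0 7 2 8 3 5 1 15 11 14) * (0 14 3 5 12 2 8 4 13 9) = (0 7 8 5 1 15 11 4 13 9)(2 3 12) = [7, 15, 3, 12, 13, 1, 6, 8, 5, 0, 10, 4, 2, 9, 14, 11]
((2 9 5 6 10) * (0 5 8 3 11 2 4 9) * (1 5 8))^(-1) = [2, 9, 11, 8, 10, 1, 5, 7, 0, 4, 6, 3] = (0 2 11 3 8)(1 9 4 10 6 5)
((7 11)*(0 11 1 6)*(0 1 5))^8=(11)=[0, 1, 2, 3, 4, 5, 6, 7, 8, 9, 10, 11]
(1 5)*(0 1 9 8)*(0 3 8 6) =(0 1 5 9 6)(3 8) =[1, 5, 2, 8, 4, 9, 0, 7, 3, 6]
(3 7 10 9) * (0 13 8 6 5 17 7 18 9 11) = [13, 1, 2, 18, 4, 17, 5, 10, 6, 3, 11, 0, 12, 8, 14, 15, 16, 7, 9] = (0 13 8 6 5 17 7 10 11)(3 18 9)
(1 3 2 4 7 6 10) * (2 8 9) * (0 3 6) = (0 3 8 9 2 4 7)(1 6 10) = [3, 6, 4, 8, 7, 5, 10, 0, 9, 2, 1]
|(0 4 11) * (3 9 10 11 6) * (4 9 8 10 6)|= |(0 9 6 3 8 10 11)|= 7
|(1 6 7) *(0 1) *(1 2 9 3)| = 7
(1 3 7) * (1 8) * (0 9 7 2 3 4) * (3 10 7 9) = (0 3 2 10 7 8 1 4) = [3, 4, 10, 2, 0, 5, 6, 8, 1, 9, 7]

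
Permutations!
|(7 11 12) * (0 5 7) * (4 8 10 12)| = |(0 5 7 11 4 8 10 12)| = 8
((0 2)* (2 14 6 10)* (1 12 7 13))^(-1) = (0 2 10 6 14)(1 13 7 12) = [2, 13, 10, 3, 4, 5, 14, 12, 8, 9, 6, 11, 1, 7, 0]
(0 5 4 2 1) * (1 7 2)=(0 5 4 1)(2 7)=[5, 0, 7, 3, 1, 4, 6, 2]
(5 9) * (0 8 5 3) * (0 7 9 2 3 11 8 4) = (0 4)(2 3 7 9 11 8 5) = [4, 1, 3, 7, 0, 2, 6, 9, 5, 11, 10, 8]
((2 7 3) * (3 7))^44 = [0, 1, 2, 3, 4, 5, 6, 7] = (7)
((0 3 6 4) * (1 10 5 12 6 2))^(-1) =[4, 2, 3, 0, 6, 10, 12, 7, 8, 9, 1, 11, 5] =(0 4 6 12 5 10 1 2 3)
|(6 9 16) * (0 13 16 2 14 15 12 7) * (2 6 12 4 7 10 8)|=22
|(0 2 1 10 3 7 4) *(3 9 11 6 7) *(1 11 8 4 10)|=9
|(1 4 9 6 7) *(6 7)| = 4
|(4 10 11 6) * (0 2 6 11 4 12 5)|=|(0 2 6 12 5)(4 10)|=10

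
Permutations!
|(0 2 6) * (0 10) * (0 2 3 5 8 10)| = |(0 3 5 8 10 2 6)| = 7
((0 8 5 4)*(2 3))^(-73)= (0 4 5 8)(2 3)= [4, 1, 3, 2, 5, 8, 6, 7, 0]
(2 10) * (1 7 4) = (1 7 4)(2 10) = [0, 7, 10, 3, 1, 5, 6, 4, 8, 9, 2]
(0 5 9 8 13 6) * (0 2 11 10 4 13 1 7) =(0 5 9 8 1 7)(2 11 10 4 13 6) =[5, 7, 11, 3, 13, 9, 2, 0, 1, 8, 4, 10, 12, 6]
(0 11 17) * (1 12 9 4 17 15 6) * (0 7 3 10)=(0 11 15 6 1 12 9 4 17 7 3 10)=[11, 12, 2, 10, 17, 5, 1, 3, 8, 4, 0, 15, 9, 13, 14, 6, 16, 7]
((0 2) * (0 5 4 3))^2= (0 5 3 2 4)= [5, 1, 4, 2, 0, 3]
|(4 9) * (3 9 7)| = |(3 9 4 7)| = 4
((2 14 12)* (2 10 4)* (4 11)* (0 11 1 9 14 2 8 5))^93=(0 8 11 5 4)(1 12 9 10 14)=[8, 12, 2, 3, 0, 4, 6, 7, 11, 10, 14, 5, 9, 13, 1]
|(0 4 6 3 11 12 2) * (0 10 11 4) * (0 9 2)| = 6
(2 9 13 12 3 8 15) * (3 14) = (2 9 13 12 14 3 8 15) = [0, 1, 9, 8, 4, 5, 6, 7, 15, 13, 10, 11, 14, 12, 3, 2]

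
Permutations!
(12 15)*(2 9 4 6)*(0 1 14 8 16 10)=(0 1 14 8 16 10)(2 9 4 6)(12 15)=[1, 14, 9, 3, 6, 5, 2, 7, 16, 4, 0, 11, 15, 13, 8, 12, 10]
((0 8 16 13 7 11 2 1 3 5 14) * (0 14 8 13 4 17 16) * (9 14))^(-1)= (0 8 5 3 1 2 11 7 13)(4 16 17)(9 14)= [8, 2, 11, 1, 16, 3, 6, 13, 5, 14, 10, 7, 12, 0, 9, 15, 17, 4]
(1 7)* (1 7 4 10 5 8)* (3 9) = (1 4 10 5 8)(3 9) = [0, 4, 2, 9, 10, 8, 6, 7, 1, 3, 5]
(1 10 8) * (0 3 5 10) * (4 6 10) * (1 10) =(0 3 5 4 6 1)(8 10) =[3, 0, 2, 5, 6, 4, 1, 7, 10, 9, 8]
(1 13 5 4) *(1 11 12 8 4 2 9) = (1 13 5 2 9)(4 11 12 8) = [0, 13, 9, 3, 11, 2, 6, 7, 4, 1, 10, 12, 8, 5]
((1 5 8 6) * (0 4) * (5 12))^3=(0 4)(1 8 12 6 5)=[4, 8, 2, 3, 0, 1, 5, 7, 12, 9, 10, 11, 6]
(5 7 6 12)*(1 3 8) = (1 3 8)(5 7 6 12) = [0, 3, 2, 8, 4, 7, 12, 6, 1, 9, 10, 11, 5]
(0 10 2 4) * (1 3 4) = (0 10 2 1 3 4) = [10, 3, 1, 4, 0, 5, 6, 7, 8, 9, 2]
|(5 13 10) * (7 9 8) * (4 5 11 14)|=6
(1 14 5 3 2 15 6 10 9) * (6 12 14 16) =(1 16 6 10 9)(2 15 12 14 5 3) =[0, 16, 15, 2, 4, 3, 10, 7, 8, 1, 9, 11, 14, 13, 5, 12, 6]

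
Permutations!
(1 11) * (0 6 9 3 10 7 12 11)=(0 6 9 3 10 7 12 11 1)=[6, 0, 2, 10, 4, 5, 9, 12, 8, 3, 7, 1, 11]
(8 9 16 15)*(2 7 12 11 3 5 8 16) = [0, 1, 7, 5, 4, 8, 6, 12, 9, 2, 10, 3, 11, 13, 14, 16, 15] = (2 7 12 11 3 5 8 9)(15 16)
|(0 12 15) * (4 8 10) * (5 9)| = 6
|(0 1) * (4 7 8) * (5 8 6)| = |(0 1)(4 7 6 5 8)| = 10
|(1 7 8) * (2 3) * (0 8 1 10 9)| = |(0 8 10 9)(1 7)(2 3)| = 4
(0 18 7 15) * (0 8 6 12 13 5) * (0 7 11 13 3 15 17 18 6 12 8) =(0 6 8 12 3 15)(5 7 17 18 11 13) =[6, 1, 2, 15, 4, 7, 8, 17, 12, 9, 10, 13, 3, 5, 14, 0, 16, 18, 11]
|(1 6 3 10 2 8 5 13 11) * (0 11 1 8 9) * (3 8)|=|(0 11 3 10 2 9)(1 6 8 5 13)|=30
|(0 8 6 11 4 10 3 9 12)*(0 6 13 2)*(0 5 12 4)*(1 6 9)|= |(0 8 13 2 5 12 9 4 10 3 1 6 11)|= 13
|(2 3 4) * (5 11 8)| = |(2 3 4)(5 11 8)| = 3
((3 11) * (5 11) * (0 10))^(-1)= (0 10)(3 11 5)= [10, 1, 2, 11, 4, 3, 6, 7, 8, 9, 0, 5]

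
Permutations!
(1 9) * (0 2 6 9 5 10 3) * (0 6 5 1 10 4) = [2, 1, 5, 6, 0, 4, 9, 7, 8, 10, 3] = (0 2 5 4)(3 6 9 10)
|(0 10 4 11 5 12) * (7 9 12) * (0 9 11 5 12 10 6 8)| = |(0 6 8)(4 5 7 11 12 9 10)| = 21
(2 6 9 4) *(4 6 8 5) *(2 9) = (2 8 5 4 9 6) = [0, 1, 8, 3, 9, 4, 2, 7, 5, 6]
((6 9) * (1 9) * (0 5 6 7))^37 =(0 5 6 1 9 7) =[5, 9, 2, 3, 4, 6, 1, 0, 8, 7]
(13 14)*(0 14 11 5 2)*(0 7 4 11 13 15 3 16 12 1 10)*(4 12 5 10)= (0 14 15 3 16 5 2 7 12 1 4 11 10)= [14, 4, 7, 16, 11, 2, 6, 12, 8, 9, 0, 10, 1, 13, 15, 3, 5]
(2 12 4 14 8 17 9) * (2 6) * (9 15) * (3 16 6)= [0, 1, 12, 16, 14, 5, 2, 7, 17, 3, 10, 11, 4, 13, 8, 9, 6, 15]= (2 12 4 14 8 17 15 9 3 16 6)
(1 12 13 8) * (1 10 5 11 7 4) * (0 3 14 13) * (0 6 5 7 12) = (0 3 14 13 8 10 7 4 1)(5 11 12 6) = [3, 0, 2, 14, 1, 11, 5, 4, 10, 9, 7, 12, 6, 8, 13]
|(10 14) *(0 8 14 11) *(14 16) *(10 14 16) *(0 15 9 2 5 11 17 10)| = 10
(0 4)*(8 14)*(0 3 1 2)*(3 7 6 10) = (0 4 7 6 10 3 1 2)(8 14) = [4, 2, 0, 1, 7, 5, 10, 6, 14, 9, 3, 11, 12, 13, 8]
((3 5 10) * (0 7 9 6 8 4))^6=(10)=[0, 1, 2, 3, 4, 5, 6, 7, 8, 9, 10]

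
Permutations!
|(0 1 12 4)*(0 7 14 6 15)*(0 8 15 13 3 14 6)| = 18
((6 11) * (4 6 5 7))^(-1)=(4 7 5 11 6)=[0, 1, 2, 3, 7, 11, 4, 5, 8, 9, 10, 6]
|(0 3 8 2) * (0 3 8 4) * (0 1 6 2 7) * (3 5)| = 6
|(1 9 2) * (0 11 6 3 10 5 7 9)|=|(0 11 6 3 10 5 7 9 2 1)|=10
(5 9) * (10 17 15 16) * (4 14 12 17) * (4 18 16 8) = (4 14 12 17 15 8)(5 9)(10 18 16) = [0, 1, 2, 3, 14, 9, 6, 7, 4, 5, 18, 11, 17, 13, 12, 8, 10, 15, 16]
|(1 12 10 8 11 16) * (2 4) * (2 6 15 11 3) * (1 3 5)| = 35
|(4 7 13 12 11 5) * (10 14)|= 6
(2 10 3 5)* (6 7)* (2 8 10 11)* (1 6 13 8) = [0, 6, 11, 5, 4, 1, 7, 13, 10, 9, 3, 2, 12, 8] = (1 6 7 13 8 10 3 5)(2 11)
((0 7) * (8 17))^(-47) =(0 7)(8 17) =[7, 1, 2, 3, 4, 5, 6, 0, 17, 9, 10, 11, 12, 13, 14, 15, 16, 8]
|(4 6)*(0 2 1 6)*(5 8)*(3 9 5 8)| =|(0 2 1 6 4)(3 9 5)| =15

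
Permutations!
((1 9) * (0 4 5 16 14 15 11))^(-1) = [11, 9, 2, 3, 0, 4, 6, 7, 8, 1, 10, 15, 12, 13, 16, 14, 5] = (0 11 15 14 16 5 4)(1 9)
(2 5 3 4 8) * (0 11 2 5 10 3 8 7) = (0 11 2 10 3 4 7)(5 8) = [11, 1, 10, 4, 7, 8, 6, 0, 5, 9, 3, 2]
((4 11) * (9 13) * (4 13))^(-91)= [0, 1, 2, 3, 11, 5, 6, 7, 8, 4, 10, 13, 12, 9]= (4 11 13 9)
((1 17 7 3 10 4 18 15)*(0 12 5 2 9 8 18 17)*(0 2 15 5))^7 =[12, 1, 2, 4, 7, 5, 6, 10, 8, 9, 17, 11, 0, 13, 14, 15, 16, 3, 18] =(18)(0 12)(3 4 7 10 17)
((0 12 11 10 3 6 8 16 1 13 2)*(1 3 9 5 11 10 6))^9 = (0 3 11 12 1 6 10 13 8 9 2 16 5) = [3, 6, 16, 11, 4, 0, 10, 7, 9, 2, 13, 12, 1, 8, 14, 15, 5]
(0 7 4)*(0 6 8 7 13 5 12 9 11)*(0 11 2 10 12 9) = (0 13 5 9 2 10 12)(4 6 8 7) = [13, 1, 10, 3, 6, 9, 8, 4, 7, 2, 12, 11, 0, 5]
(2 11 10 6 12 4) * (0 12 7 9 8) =[12, 1, 11, 3, 2, 5, 7, 9, 0, 8, 6, 10, 4] =(0 12 4 2 11 10 6 7 9 8)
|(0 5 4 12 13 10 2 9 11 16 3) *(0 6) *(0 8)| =13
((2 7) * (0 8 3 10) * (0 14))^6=[8, 1, 2, 10, 4, 5, 6, 7, 3, 9, 14, 11, 12, 13, 0]=(0 8 3 10 14)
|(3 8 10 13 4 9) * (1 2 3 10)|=4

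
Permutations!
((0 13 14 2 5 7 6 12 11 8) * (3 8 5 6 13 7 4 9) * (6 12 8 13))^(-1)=[8, 1, 14, 9, 5, 11, 7, 0, 6, 4, 10, 12, 2, 3, 13]=(0 8 6 7)(2 14 13 3 9 4 5 11 12)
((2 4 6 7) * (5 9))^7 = (2 7 6 4)(5 9) = [0, 1, 7, 3, 2, 9, 4, 6, 8, 5]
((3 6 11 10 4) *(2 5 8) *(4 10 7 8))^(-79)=(2 5 4 3 6 11 7 8)=[0, 1, 5, 6, 3, 4, 11, 8, 2, 9, 10, 7]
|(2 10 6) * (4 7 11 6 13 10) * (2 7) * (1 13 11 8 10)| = |(1 13)(2 4)(6 7 8 10 11)| = 10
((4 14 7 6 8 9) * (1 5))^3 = [0, 5, 2, 3, 6, 1, 4, 9, 14, 7, 10, 11, 12, 13, 8] = (1 5)(4 6)(7 9)(8 14)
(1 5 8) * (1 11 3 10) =(1 5 8 11 3 10) =[0, 5, 2, 10, 4, 8, 6, 7, 11, 9, 1, 3]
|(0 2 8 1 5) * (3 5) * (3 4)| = 7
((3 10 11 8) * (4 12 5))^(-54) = (12)(3 11)(8 10) = [0, 1, 2, 11, 4, 5, 6, 7, 10, 9, 8, 3, 12]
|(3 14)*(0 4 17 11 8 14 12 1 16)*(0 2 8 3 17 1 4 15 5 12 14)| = 36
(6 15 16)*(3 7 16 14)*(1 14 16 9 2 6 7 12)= (1 14 3 12)(2 6 15 16 7 9)= [0, 14, 6, 12, 4, 5, 15, 9, 8, 2, 10, 11, 1, 13, 3, 16, 7]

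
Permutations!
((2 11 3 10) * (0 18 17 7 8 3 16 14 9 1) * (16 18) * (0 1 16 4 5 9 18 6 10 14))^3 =(0 9 4 16 5)(2 10 6 11)(3 17)(7 14)(8 18) =[9, 1, 10, 17, 16, 0, 11, 14, 18, 4, 6, 2, 12, 13, 7, 15, 5, 3, 8]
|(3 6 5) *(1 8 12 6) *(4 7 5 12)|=6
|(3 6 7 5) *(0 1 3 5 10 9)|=7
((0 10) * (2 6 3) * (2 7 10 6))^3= (0 7 6 10 3)= [7, 1, 2, 0, 4, 5, 10, 6, 8, 9, 3]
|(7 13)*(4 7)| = |(4 7 13)| = 3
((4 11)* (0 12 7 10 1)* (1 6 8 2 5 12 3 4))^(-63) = (12)(0 4 1 3 11) = [4, 3, 2, 11, 1, 5, 6, 7, 8, 9, 10, 0, 12]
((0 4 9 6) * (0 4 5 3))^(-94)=(0 3 5)(4 6 9)=[3, 1, 2, 5, 6, 0, 9, 7, 8, 4]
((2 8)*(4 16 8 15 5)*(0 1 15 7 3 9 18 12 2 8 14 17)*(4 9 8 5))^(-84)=(2 5)(3 18)(7 9)(8 12)=[0, 1, 5, 18, 4, 2, 6, 9, 12, 7, 10, 11, 8, 13, 14, 15, 16, 17, 3]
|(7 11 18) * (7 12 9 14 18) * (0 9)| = 10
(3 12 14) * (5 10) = (3 12 14)(5 10) = [0, 1, 2, 12, 4, 10, 6, 7, 8, 9, 5, 11, 14, 13, 3]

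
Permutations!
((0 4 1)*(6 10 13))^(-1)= (0 1 4)(6 13 10)= [1, 4, 2, 3, 0, 5, 13, 7, 8, 9, 6, 11, 12, 10]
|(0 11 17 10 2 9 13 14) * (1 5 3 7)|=|(0 11 17 10 2 9 13 14)(1 5 3 7)|=8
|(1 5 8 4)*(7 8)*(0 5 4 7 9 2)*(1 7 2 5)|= 6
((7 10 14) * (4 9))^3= (14)(4 9)= [0, 1, 2, 3, 9, 5, 6, 7, 8, 4, 10, 11, 12, 13, 14]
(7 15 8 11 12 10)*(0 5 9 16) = [5, 1, 2, 3, 4, 9, 6, 15, 11, 16, 7, 12, 10, 13, 14, 8, 0] = (0 5 9 16)(7 15 8 11 12 10)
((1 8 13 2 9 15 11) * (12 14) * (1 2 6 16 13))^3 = (16)(1 8)(2 11 15 9)(12 14) = [0, 8, 11, 3, 4, 5, 6, 7, 1, 2, 10, 15, 14, 13, 12, 9, 16]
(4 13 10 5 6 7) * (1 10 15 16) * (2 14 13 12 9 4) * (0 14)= [14, 10, 0, 3, 12, 6, 7, 2, 8, 4, 5, 11, 9, 15, 13, 16, 1]= (0 14 13 15 16 1 10 5 6 7 2)(4 12 9)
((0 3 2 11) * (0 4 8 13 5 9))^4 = (0 4 9 11 5 2 13 3 8) = [4, 1, 13, 8, 9, 2, 6, 7, 0, 11, 10, 5, 12, 3]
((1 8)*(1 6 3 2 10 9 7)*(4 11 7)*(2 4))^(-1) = (1 7 11 4 3 6 8)(2 9 10) = [0, 7, 9, 6, 3, 5, 8, 11, 1, 10, 2, 4]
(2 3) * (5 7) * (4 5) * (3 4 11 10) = (2 4 5 7 11 10 3) = [0, 1, 4, 2, 5, 7, 6, 11, 8, 9, 3, 10]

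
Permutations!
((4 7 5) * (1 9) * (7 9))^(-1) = [0, 9, 2, 3, 5, 7, 6, 1, 8, 4] = (1 9 4 5 7)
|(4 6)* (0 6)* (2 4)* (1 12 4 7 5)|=8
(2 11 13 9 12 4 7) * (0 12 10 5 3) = (0 12 4 7 2 11 13 9 10 5 3) = [12, 1, 11, 0, 7, 3, 6, 2, 8, 10, 5, 13, 4, 9]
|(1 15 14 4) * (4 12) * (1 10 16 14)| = |(1 15)(4 10 16 14 12)| = 10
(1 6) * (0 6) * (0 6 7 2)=(0 7 2)(1 6)=[7, 6, 0, 3, 4, 5, 1, 2]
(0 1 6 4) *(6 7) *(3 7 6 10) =(0 1 6 4)(3 7 10) =[1, 6, 2, 7, 0, 5, 4, 10, 8, 9, 3]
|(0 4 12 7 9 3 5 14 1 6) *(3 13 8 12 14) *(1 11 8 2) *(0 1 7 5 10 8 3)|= |(0 4 14 11 3 10 8 12 5)(1 6)(2 7 9 13)|= 36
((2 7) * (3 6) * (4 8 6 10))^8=(3 8 10 6 4)=[0, 1, 2, 8, 3, 5, 4, 7, 10, 9, 6]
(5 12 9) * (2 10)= [0, 1, 10, 3, 4, 12, 6, 7, 8, 5, 2, 11, 9]= (2 10)(5 12 9)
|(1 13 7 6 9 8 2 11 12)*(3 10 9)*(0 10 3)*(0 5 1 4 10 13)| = |(0 13 7 6 5 1)(2 11 12 4 10 9 8)| = 42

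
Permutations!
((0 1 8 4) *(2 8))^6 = (0 1 2 8 4) = [1, 2, 8, 3, 0, 5, 6, 7, 4]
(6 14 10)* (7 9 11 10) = (6 14 7 9 11 10) = [0, 1, 2, 3, 4, 5, 14, 9, 8, 11, 6, 10, 12, 13, 7]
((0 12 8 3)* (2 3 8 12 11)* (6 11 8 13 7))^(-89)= (0 3 2 11 6 7 13 8)= [3, 1, 11, 2, 4, 5, 7, 13, 0, 9, 10, 6, 12, 8]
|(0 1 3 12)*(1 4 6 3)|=5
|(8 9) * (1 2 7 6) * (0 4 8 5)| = 20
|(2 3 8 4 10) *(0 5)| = |(0 5)(2 3 8 4 10)| = 10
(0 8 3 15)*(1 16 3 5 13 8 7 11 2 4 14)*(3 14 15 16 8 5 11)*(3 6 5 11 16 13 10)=[7, 8, 4, 13, 15, 10, 5, 6, 16, 9, 3, 2, 12, 11, 1, 0, 14]=(0 7 6 5 10 3 13 11 2 4 15)(1 8 16 14)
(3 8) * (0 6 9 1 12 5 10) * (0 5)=(0 6 9 1 12)(3 8)(5 10)=[6, 12, 2, 8, 4, 10, 9, 7, 3, 1, 5, 11, 0]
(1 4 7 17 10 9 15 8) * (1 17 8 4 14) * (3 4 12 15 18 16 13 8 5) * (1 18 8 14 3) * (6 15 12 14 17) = [0, 3, 2, 4, 7, 1, 15, 5, 6, 8, 9, 11, 12, 17, 18, 14, 13, 10, 16] = (1 3 4 7 5)(6 15 14 18 16 13 17 10 9 8)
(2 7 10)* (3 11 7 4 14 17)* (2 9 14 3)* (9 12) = (2 4 3 11 7 10 12 9 14 17) = [0, 1, 4, 11, 3, 5, 6, 10, 8, 14, 12, 7, 9, 13, 17, 15, 16, 2]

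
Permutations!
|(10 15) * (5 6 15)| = |(5 6 15 10)| = 4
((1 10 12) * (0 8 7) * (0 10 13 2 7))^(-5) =(0 8)(1 13 2 7 10 12) =[8, 13, 7, 3, 4, 5, 6, 10, 0, 9, 12, 11, 1, 2]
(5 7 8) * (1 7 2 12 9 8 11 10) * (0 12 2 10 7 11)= [12, 11, 2, 3, 4, 10, 6, 0, 5, 8, 1, 7, 9]= (0 12 9 8 5 10 1 11 7)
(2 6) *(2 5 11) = (2 6 5 11) = [0, 1, 6, 3, 4, 11, 5, 7, 8, 9, 10, 2]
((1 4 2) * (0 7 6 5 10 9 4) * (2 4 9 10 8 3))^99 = (10)(0 5 2 7 8 1 6 3) = [5, 6, 7, 0, 4, 2, 3, 8, 1, 9, 10]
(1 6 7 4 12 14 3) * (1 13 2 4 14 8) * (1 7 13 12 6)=(2 4 6 13)(3 12 8 7 14)=[0, 1, 4, 12, 6, 5, 13, 14, 7, 9, 10, 11, 8, 2, 3]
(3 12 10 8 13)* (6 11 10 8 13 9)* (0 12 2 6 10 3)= (0 12 8 9 10 13)(2 6 11 3)= [12, 1, 6, 2, 4, 5, 11, 7, 9, 10, 13, 3, 8, 0]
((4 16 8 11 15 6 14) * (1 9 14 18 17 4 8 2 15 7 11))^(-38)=(1 14)(2 17 15 4 6 16 18)(8 9)=[0, 14, 17, 3, 6, 5, 16, 7, 9, 8, 10, 11, 12, 13, 1, 4, 18, 15, 2]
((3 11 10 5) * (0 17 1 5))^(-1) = (0 10 11 3 5 1 17) = [10, 17, 2, 5, 4, 1, 6, 7, 8, 9, 11, 3, 12, 13, 14, 15, 16, 0]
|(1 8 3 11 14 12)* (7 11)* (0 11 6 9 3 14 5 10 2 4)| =12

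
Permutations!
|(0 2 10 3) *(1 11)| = |(0 2 10 3)(1 11)| = 4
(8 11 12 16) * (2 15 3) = [0, 1, 15, 2, 4, 5, 6, 7, 11, 9, 10, 12, 16, 13, 14, 3, 8] = (2 15 3)(8 11 12 16)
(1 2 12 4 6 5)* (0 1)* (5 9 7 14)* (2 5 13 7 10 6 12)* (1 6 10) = (0 6 9 1 5)(4 12)(7 14 13) = [6, 5, 2, 3, 12, 0, 9, 14, 8, 1, 10, 11, 4, 7, 13]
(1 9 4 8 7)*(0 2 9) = (0 2 9 4 8 7 1) = [2, 0, 9, 3, 8, 5, 6, 1, 7, 4]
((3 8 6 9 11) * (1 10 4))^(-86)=(1 10 4)(3 11 9 6 8)=[0, 10, 2, 11, 1, 5, 8, 7, 3, 6, 4, 9]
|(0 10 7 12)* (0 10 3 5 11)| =12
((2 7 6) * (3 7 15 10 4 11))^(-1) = (2 6 7 3 11 4 10 15) = [0, 1, 6, 11, 10, 5, 7, 3, 8, 9, 15, 4, 12, 13, 14, 2]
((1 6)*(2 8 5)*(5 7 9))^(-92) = [0, 1, 9, 3, 4, 7, 6, 2, 5, 8] = (2 9 8 5 7)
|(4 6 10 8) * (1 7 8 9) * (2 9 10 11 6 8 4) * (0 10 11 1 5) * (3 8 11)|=35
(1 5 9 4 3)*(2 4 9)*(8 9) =[0, 5, 4, 1, 3, 2, 6, 7, 9, 8] =(1 5 2 4 3)(8 9)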